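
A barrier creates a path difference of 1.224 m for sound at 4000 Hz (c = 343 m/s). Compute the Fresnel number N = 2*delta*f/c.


N = 2*delta*f/c = 2*delta/lambda, where lambda = c/f
lambda = 343 / 4000 = 0.08575 m
N = 2 * 1.224 / 0.08575 = 28.548


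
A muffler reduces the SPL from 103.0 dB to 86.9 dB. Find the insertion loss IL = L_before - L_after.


Insertion loss = SPL without muffler - SPL with muffler
IL = 103.0 - 86.9 = 16.1 dB


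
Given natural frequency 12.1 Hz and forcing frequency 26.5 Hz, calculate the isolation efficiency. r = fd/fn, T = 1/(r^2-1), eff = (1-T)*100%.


r = 26.5 / 12.1 = 2.19008
r^2 - 1 = 2.19008^2 - 1 = 3.79645
T = 1/3.79645 = 0.263404
Efficiency = (1 - 0.263404)*100 = 73.66 %


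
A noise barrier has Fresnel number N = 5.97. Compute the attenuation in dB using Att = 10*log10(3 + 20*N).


3 + 20*N = 3 + 20*5.97 = 122.4
Att = 10*log10(122.4) = 20.878 dB


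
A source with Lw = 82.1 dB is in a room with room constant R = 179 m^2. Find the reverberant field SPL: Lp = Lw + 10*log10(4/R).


4/R = 4/179 = 0.0223464
Lp = 82.1 + 10*log10(0.0223464) = 65.592 dB


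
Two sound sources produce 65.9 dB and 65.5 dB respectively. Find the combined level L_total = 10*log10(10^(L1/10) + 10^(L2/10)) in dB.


10^(65.9/10) = 3.89045e+06
10^(65.5/10) = 3.54813e+06
Sum = 3.89045e+06 + 3.54813e+06 = 7.43858e+06
L_total = 10*log10(7.43858e+06) = 68.715 dB


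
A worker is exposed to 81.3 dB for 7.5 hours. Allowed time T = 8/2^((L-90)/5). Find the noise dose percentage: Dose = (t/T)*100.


T_allowed = 8 / 2^((81.3 - 90)/5) = 26.7228 hr
Dose = 7.5 / 26.7228 * 100 = 28.066 %


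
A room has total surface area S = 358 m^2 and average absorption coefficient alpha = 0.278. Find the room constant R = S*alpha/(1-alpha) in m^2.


R = 358 * 0.278 / (1 - 0.278) = 137.84 m^2


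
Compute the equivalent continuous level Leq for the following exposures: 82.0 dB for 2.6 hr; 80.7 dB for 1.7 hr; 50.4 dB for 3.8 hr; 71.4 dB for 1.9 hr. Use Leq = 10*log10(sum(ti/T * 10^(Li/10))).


T_total = 2.6 + 1.7 + 3.8 + 1.9 = 10.0 hr
(2.6/10.0) * 10^(82.0/10) = 4.12072e+07
(1.7/10.0) * 10^(80.7/10) = 1.99733e+07
(3.8/10.0) * 10^(50.4/10) = 41666.2
(1.9/10.0) * 10^(71.4/10) = 2.62273e+06
Sum = 4.12072e+07 + 1.99733e+07 + 41666.2 + 2.62273e+06 = 6.38449e+07
Leq = 10*log10(6.38449e+07) = 78.051 dB


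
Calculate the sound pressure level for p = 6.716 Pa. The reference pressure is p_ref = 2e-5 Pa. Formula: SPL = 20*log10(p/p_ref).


p / p_ref = 6.716 / 2e-5 = 335800
SPL = 20 * log10(335800) = 110.52 dB


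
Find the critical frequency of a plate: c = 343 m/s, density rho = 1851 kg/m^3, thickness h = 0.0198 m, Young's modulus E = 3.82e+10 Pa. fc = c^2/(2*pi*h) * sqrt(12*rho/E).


12*rho/E = 12*1851/3.82e+10 = 5.81466e-07
sqrt(12*rho/E) = sqrt(5.81466e-07) = 0.000762539
c^2/(2*pi*h) = 343^2/(2*pi*0.0198) = 945678
fc = 945678 * 0.000762539 = 721.12 Hz


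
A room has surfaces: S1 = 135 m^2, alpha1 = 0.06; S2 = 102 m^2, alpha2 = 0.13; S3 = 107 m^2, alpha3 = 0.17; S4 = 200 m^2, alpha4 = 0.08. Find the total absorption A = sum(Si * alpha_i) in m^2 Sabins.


135 * 0.06 = 8.1
102 * 0.13 = 13.26
107 * 0.17 = 18.19
200 * 0.08 = 16
A_total = 8.1 + 13.26 + 18.19 + 16 = 55.55 m^2


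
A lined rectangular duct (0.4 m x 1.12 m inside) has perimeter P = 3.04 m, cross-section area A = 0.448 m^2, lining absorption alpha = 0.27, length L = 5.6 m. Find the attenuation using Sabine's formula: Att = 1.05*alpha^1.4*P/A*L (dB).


alpha^1.4 = 0.27^1.4 = 0.159922
Attenuation rate = 1.05 * alpha^1.4 * P / A
= 1.05 * 0.159922 * 3.04 / 0.448 = 1.13944 dB/m
Total Att = 1.13944 * 5.6 = 6.3809 dB


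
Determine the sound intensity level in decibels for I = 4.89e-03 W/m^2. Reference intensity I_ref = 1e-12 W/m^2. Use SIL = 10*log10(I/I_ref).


I / I_ref = 4.89e-03 / 1e-12 = 4.89e+09
SIL = 10 * log10(4.89e+09) = 96.893 dB


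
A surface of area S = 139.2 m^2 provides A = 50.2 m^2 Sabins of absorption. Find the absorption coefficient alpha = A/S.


Absorption coefficient = absorbed power / incident power
alpha = A / S = 50.2 / 139.2 = 0.36063


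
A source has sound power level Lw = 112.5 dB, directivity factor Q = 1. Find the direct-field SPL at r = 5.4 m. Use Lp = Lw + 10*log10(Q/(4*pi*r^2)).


4*pi*r^2 = 4*pi*5.4^2 = 366.435 m^2
Q / (4*pi*r^2) = 1 / 366.435 = 0.002729
Lp = 112.5 + 10*log10(0.002729) = 86.86 dB


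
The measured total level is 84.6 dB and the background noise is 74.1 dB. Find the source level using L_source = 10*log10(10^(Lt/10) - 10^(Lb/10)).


10^(84.6/10) = 2.88403e+08
10^(74.1/10) = 2.5704e+07
Difference = 2.88403e+08 - 2.5704e+07 = 2.62699e+08
L_source = 10*log10(2.62699e+08) = 84.195 dB


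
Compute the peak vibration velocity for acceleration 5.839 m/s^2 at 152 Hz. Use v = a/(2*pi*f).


omega = 2*pi*f = 2*pi*152 = 955.044 rad/s
v = a / omega = 5.839 / 955.044 = 0.0061139 m/s


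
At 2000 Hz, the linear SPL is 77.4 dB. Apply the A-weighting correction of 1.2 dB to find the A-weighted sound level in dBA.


A-weighting table: 2000 Hz -> 1.2 dB correction
SPL_A = SPL + correction = 77.4 + (1.2) = 78.6 dBA


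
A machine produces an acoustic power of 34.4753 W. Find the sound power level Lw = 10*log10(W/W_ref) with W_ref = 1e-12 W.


W / W_ref = 34.4753 / 1e-12 = 3.44753e+13
Lw = 10 * log10(3.44753e+13) = 135.38 dB


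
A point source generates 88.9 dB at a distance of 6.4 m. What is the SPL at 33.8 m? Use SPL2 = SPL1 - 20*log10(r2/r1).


r2/r1 = 33.8/6.4 = 5.28125
Correction = 20*log10(5.28125) = 14.4547 dB
SPL2 = 88.9 - 14.4547 = 74.445 dB


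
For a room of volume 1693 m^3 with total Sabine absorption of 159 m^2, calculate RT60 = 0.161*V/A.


RT60 = 0.161 * 1693 / 159 = 1.7143 s


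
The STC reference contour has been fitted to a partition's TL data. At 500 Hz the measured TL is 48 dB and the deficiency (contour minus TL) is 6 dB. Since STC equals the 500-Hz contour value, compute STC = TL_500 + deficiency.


By ASTM E413, STC = value of the fitted reference contour at 500 Hz.
Contour value at 500 Hz = TL_500 + deficiency = 48 + 6 = 54
STC = 54


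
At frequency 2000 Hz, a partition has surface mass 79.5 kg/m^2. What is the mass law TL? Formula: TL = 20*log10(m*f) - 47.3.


m * f = 79.5 * 2000 = 159000
20*log10(159000) = 104.028 dB
TL = 104.028 - 47.3 = 56.728 dB


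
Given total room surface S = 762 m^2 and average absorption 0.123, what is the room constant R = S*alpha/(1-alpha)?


R = 762 * 0.123 / (1 - 0.123) = 106.87 m^2


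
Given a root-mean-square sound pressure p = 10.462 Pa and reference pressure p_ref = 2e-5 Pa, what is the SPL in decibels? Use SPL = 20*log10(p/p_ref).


p / p_ref = 10.462 / 2e-5 = 523100
SPL = 20 * log10(523100) = 114.37 dB


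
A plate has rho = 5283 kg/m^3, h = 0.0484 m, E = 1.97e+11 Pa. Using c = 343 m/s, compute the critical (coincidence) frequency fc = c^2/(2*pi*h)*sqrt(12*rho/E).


12*rho/E = 12*5283/1.97e+11 = 3.21807e-07
sqrt(12*rho/E) = sqrt(3.21807e-07) = 0.00056728
c^2/(2*pi*h) = 343^2/(2*pi*0.0484) = 386868
fc = 386868 * 0.00056728 = 219.46 Hz


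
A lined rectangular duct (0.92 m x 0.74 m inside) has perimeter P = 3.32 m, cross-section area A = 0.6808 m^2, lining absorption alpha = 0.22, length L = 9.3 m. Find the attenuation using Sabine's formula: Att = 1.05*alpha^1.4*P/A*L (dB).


alpha^1.4 = 0.22^1.4 = 0.120058
Attenuation rate = 1.05 * alpha^1.4 * P / A
= 1.05 * 0.120058 * 3.32 / 0.6808 = 0.614751 dB/m
Total Att = 0.614751 * 9.3 = 5.7172 dB


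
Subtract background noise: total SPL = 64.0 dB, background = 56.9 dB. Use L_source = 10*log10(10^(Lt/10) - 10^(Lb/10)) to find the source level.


10^(64.0/10) = 2.51189e+06
10^(56.9/10) = 489779
Difference = 2.51189e+06 - 489779 = 2.02211e+06
L_source = 10*log10(2.02211e+06) = 63.058 dB


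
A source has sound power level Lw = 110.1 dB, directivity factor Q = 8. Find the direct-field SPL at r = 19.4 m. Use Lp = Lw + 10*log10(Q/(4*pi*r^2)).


4*pi*r^2 = 4*pi*19.4^2 = 4729.48 m^2
Q / (4*pi*r^2) = 8 / 4729.48 = 0.00169152
Lp = 110.1 + 10*log10(0.00169152) = 82.383 dB


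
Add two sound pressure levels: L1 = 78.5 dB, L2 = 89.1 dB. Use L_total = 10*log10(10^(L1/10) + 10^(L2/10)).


10^(78.5/10) = 7.07946e+07
10^(89.1/10) = 8.12831e+08
Sum = 7.07946e+07 + 8.12831e+08 = 8.83626e+08
L_total = 10*log10(8.83626e+08) = 89.463 dB


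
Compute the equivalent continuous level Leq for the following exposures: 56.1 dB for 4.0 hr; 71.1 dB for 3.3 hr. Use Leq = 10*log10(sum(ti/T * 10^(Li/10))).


T_total = 4.0 + 3.3 = 7.3 hr
(4.0/7.3) * 10^(56.1/10) = 223222
(3.3/7.3) * 10^(71.1/10) = 5.82359e+06
Sum = 223222 + 5.82359e+06 = 6.04681e+06
Leq = 10*log10(6.04681e+06) = 67.815 dB


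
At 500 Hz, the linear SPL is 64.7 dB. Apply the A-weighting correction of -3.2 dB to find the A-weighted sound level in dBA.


A-weighting table: 500 Hz -> -3.2 dB correction
SPL_A = SPL + correction = 64.7 + (-3.2) = 61.5 dBA


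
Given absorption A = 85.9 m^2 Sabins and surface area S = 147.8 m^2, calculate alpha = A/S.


Absorption coefficient = absorbed power / incident power
alpha = A / S = 85.9 / 147.8 = 0.58119


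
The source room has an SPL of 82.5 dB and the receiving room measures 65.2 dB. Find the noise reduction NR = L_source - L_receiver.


NR = L_source - L_receiver (difference between source and receiving room levels)
NR = 82.5 - 65.2 = 17.3 dB


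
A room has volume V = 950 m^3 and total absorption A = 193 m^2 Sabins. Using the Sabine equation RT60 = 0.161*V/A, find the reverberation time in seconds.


RT60 = 0.161 * 950 / 193 = 0.79249 s


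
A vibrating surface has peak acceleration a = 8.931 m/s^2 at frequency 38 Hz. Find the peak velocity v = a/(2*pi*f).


omega = 2*pi*f = 2*pi*38 = 238.761 rad/s
v = a / omega = 8.931 / 238.761 = 0.037406 m/s


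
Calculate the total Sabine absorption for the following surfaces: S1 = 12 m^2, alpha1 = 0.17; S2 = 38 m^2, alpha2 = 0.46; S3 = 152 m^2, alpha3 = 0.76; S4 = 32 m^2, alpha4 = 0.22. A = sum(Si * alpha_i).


12 * 0.17 = 2.04
38 * 0.46 = 17.48
152 * 0.76 = 115.52
32 * 0.22 = 7.04
A_total = 2.04 + 17.48 + 115.52 + 7.04 = 142.08 m^2


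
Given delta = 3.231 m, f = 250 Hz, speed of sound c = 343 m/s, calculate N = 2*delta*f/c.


N = 2*delta*f/c = 2*delta/lambda, where lambda = c/f
lambda = 343 / 250 = 1.372 m
N = 2 * 3.231 / 1.372 = 4.7099


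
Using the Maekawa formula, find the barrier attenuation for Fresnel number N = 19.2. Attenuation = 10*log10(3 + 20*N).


3 + 20*N = 3 + 20*19.2 = 387
Att = 10*log10(387) = 25.877 dB


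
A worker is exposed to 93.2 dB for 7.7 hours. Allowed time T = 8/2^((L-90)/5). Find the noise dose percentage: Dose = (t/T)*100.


T_allowed = 8 / 2^((93.2 - 90)/5) = 5.1337 hr
Dose = 7.7 / 5.1337 * 100 = 149.99 %


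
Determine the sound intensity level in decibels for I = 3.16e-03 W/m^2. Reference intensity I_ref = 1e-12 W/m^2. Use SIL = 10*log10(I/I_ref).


I / I_ref = 3.16e-03 / 1e-12 = 3.16e+09
SIL = 10 * log10(3.16e+09) = 94.997 dB


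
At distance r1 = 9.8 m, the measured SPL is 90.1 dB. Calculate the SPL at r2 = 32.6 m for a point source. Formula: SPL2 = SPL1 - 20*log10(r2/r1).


r2/r1 = 32.6/9.8 = 3.32653
Correction = 20*log10(3.32653) = 10.4398 dB
SPL2 = 90.1 - 10.4398 = 79.66 dB


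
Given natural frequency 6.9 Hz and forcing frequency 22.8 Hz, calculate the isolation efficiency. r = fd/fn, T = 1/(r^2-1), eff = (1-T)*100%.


r = 22.8 / 6.9 = 3.30435
r^2 - 1 = 3.30435^2 - 1 = 9.91873
T = 1/9.91873 = 0.100819
Efficiency = (1 - 0.100819)*100 = 89.918 %


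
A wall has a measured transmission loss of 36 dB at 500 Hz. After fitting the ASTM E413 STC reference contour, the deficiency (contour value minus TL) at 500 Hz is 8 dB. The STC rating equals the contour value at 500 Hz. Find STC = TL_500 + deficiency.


By ASTM E413, STC = value of the fitted reference contour at 500 Hz.
Contour value at 500 Hz = TL_500 + deficiency = 36 + 8 = 44
STC = 44


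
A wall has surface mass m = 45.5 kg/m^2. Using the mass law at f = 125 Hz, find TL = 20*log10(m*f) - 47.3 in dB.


m * f = 45.5 * 125 = 5687.5
20*log10(5687.5) = 75.0984 dB
TL = 75.0984 - 47.3 = 27.798 dB


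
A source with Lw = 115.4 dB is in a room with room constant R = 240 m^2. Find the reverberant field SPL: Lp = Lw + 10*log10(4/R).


4/R = 4/240 = 0.0166667
Lp = 115.4 + 10*log10(0.0166667) = 97.618 dB


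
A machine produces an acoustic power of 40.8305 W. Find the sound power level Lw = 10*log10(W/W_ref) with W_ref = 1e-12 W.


W / W_ref = 40.8305 / 1e-12 = 4.08305e+13
Lw = 10 * log10(4.08305e+13) = 136.11 dB


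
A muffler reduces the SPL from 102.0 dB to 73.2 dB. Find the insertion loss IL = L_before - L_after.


Insertion loss = SPL without muffler - SPL with muffler
IL = 102.0 - 73.2 = 28.8 dB


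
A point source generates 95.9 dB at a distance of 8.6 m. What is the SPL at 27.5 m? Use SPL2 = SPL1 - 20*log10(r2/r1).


r2/r1 = 27.5/8.6 = 3.19767
Correction = 20*log10(3.19767) = 10.0967 dB
SPL2 = 95.9 - 10.0967 = 85.803 dB


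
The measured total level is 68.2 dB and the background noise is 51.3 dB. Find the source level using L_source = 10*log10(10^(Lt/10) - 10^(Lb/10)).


10^(68.2/10) = 6.60693e+06
10^(51.3/10) = 134896
Difference = 6.60693e+06 - 134896 = 6.47203e+06
L_source = 10*log10(6.47203e+06) = 68.11 dB


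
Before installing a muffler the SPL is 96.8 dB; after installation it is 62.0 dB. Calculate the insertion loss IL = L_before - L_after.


Insertion loss = SPL without muffler - SPL with muffler
IL = 96.8 - 62.0 = 34.8 dB


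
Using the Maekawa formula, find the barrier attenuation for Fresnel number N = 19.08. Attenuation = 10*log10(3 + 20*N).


3 + 20*N = 3 + 20*19.08 = 384.6
Att = 10*log10(384.6) = 25.85 dB


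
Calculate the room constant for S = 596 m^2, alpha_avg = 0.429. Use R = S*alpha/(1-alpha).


R = 596 * 0.429 / (1 - 0.429) = 447.78 m^2


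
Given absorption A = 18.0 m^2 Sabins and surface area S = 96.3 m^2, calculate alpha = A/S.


Absorption coefficient = absorbed power / incident power
alpha = A / S = 18.0 / 96.3 = 0.18692


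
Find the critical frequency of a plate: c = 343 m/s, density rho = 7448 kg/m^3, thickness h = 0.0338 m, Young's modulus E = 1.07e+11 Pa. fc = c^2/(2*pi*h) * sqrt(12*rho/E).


12*rho/E = 12*7448/1.07e+11 = 8.3529e-07
sqrt(12*rho/E) = sqrt(8.3529e-07) = 0.000913942
c^2/(2*pi*h) = 343^2/(2*pi*0.0338) = 553977
fc = 553977 * 0.000913942 = 506.3 Hz


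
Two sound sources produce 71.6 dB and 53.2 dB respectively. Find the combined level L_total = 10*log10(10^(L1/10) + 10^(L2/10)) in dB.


10^(71.6/10) = 1.44544e+07
10^(53.2/10) = 208930
Sum = 1.44544e+07 + 208930 = 1.46633e+07
L_total = 10*log10(1.46633e+07) = 71.662 dB


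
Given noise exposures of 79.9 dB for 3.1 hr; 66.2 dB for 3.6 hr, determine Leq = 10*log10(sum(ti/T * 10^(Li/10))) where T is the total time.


T_total = 3.1 + 3.6 = 6.7 hr
(3.1/6.7) * 10^(79.9/10) = 4.52155e+07
(3.6/6.7) * 10^(66.2/10) = 2.2399e+06
Sum = 4.52155e+07 + 2.2399e+06 = 4.74554e+07
Leq = 10*log10(4.74554e+07) = 76.763 dB


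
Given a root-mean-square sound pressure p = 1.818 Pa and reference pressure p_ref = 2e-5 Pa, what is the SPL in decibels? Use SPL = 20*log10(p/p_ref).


p / p_ref = 1.818 / 2e-5 = 90900
SPL = 20 * log10(90900) = 99.171 dB


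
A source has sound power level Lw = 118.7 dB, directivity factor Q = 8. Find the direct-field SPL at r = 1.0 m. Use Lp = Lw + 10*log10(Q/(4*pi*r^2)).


4*pi*r^2 = 4*pi*1.0^2 = 12.5664 m^2
Q / (4*pi*r^2) = 8 / 12.5664 = 0.636618
Lp = 118.7 + 10*log10(0.636618) = 116.74 dB


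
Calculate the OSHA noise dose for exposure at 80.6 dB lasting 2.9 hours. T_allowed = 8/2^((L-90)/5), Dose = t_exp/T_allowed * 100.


T_allowed = 8 / 2^((80.6 - 90)/5) = 29.446 hr
Dose = 2.9 / 29.446 * 100 = 9.8485 %


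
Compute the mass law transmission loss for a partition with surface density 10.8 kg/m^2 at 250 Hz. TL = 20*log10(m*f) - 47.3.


m * f = 10.8 * 250 = 2700
20*log10(2700) = 68.6273 dB
TL = 68.6273 - 47.3 = 21.327 dB


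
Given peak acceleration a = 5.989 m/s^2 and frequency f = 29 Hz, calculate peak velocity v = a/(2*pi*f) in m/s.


omega = 2*pi*f = 2*pi*29 = 182.212 rad/s
v = a / omega = 5.989 / 182.212 = 0.032868 m/s


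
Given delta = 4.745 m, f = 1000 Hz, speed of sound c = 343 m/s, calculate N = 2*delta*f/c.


N = 2*delta*f/c = 2*delta/lambda, where lambda = c/f
lambda = 343 / 1000 = 0.343 m
N = 2 * 4.745 / 0.343 = 27.668


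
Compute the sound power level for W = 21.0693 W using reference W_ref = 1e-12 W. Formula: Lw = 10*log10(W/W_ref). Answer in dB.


W / W_ref = 21.0693 / 1e-12 = 2.10693e+13
Lw = 10 * log10(2.10693e+13) = 133.24 dB


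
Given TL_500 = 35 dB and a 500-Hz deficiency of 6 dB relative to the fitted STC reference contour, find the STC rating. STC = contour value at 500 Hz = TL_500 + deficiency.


By ASTM E413, STC = value of the fitted reference contour at 500 Hz.
Contour value at 500 Hz = TL_500 + deficiency = 35 + 6 = 41
STC = 41


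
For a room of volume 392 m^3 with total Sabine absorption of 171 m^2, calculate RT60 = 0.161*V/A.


RT60 = 0.161 * 392 / 171 = 0.36908 s


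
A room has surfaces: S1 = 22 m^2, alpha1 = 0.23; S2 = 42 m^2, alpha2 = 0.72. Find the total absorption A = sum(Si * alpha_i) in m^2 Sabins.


22 * 0.23 = 5.06
42 * 0.72 = 30.24
A_total = 5.06 + 30.24 = 35.3 m^2


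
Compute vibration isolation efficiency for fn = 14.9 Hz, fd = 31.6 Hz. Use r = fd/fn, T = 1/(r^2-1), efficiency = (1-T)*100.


r = 31.6 / 14.9 = 2.12081
r^2 - 1 = 2.12081^2 - 1 = 3.49784
T = 1/3.49784 = 0.285891
Efficiency = (1 - 0.285891)*100 = 71.411 %


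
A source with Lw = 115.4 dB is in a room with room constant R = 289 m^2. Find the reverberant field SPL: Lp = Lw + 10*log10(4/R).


4/R = 4/289 = 0.0138408
Lp = 115.4 + 10*log10(0.0138408) = 96.812 dB


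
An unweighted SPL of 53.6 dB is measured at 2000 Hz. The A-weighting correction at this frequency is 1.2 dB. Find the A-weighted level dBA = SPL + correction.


A-weighting table: 2000 Hz -> 1.2 dB correction
SPL_A = SPL + correction = 53.6 + (1.2) = 54.8 dBA


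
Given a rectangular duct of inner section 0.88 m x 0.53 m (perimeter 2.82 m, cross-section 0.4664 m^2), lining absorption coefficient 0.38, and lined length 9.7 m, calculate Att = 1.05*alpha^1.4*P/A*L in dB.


alpha^1.4 = 0.38^1.4 = 0.258046
Attenuation rate = 1.05 * alpha^1.4 * P / A
= 1.05 * 0.258046 * 2.82 / 0.4664 = 1.63824 dB/m
Total Att = 1.63824 * 9.7 = 15.891 dB


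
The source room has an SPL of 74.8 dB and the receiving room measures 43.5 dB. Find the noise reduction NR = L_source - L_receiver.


NR = L_source - L_receiver (difference between source and receiving room levels)
NR = 74.8 - 43.5 = 31.3 dB


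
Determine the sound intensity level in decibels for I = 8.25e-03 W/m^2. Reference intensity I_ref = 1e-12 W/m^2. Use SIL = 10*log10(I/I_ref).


I / I_ref = 8.25e-03 / 1e-12 = 8.25e+09
SIL = 10 * log10(8.25e+09) = 99.165 dB


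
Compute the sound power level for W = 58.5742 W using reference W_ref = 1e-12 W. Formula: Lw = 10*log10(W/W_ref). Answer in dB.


W / W_ref = 58.5742 / 1e-12 = 5.85742e+13
Lw = 10 * log10(5.85742e+13) = 137.68 dB


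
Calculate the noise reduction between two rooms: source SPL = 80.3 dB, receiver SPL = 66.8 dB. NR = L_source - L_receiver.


NR = L_source - L_receiver (difference between source and receiving room levels)
NR = 80.3 - 66.8 = 13.5 dB


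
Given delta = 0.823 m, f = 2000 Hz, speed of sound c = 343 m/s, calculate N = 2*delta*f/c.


N = 2*delta*f/c = 2*delta/lambda, where lambda = c/f
lambda = 343 / 2000 = 0.1715 m
N = 2 * 0.823 / 0.1715 = 9.5977


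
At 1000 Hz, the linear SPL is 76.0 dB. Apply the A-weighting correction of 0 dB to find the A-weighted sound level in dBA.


A-weighting table: 1000 Hz -> 0 dB correction
SPL_A = SPL + correction = 76.0 + (0) = 76 dBA


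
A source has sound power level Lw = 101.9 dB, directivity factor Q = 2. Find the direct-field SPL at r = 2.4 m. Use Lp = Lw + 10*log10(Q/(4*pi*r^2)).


4*pi*r^2 = 4*pi*2.4^2 = 72.3823 m^2
Q / (4*pi*r^2) = 2 / 72.3823 = 0.0276311
Lp = 101.9 + 10*log10(0.0276311) = 86.314 dB


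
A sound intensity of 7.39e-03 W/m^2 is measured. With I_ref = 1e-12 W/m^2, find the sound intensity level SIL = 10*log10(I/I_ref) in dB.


I / I_ref = 7.39e-03 / 1e-12 = 7.39e+09
SIL = 10 * log10(7.39e+09) = 98.686 dB


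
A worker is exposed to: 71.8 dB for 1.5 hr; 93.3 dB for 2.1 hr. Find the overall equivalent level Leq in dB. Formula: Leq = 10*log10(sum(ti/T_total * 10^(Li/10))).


T_total = 1.5 + 2.1 = 3.6 hr
(1.5/3.6) * 10^(71.8/10) = 6.30651e+06
(2.1/3.6) * 10^(93.3/10) = 1.24714e+09
Sum = 6.30651e+06 + 1.24714e+09 = 1.25345e+09
Leq = 10*log10(1.25345e+09) = 90.981 dB


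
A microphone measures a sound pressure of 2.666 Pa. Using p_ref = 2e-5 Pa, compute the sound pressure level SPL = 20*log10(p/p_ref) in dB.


p / p_ref = 2.666 / 2e-5 = 133300
SPL = 20 * log10(133300) = 102.5 dB


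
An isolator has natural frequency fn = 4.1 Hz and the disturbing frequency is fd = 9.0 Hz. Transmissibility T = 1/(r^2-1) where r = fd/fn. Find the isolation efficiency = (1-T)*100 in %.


r = 9.0 / 4.1 = 2.19512
r^2 - 1 = 2.19512^2 - 1 = 3.81855
T = 1/3.81855 = 0.26188
Efficiency = (1 - 0.26188)*100 = 73.812 %


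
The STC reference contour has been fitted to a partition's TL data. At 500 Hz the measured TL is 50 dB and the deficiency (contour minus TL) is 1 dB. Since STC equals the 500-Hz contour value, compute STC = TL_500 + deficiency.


By ASTM E413, STC = value of the fitted reference contour at 500 Hz.
Contour value at 500 Hz = TL_500 + deficiency = 50 + 1 = 51
STC = 51


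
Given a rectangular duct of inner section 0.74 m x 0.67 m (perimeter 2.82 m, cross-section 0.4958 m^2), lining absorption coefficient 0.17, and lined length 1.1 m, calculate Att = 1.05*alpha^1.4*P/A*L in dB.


alpha^1.4 = 0.17^1.4 = 0.0836813
Attenuation rate = 1.05 * alpha^1.4 * P / A
= 1.05 * 0.0836813 * 2.82 / 0.4958 = 0.499759 dB/m
Total Att = 0.499759 * 1.1 = 0.54973 dB


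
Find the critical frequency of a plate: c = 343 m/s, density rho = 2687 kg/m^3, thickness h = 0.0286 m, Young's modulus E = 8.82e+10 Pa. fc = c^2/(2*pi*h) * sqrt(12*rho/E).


12*rho/E = 12*2687/8.82e+10 = 3.65578e-07
sqrt(12*rho/E) = sqrt(3.65578e-07) = 0.00060463
c^2/(2*pi*h) = 343^2/(2*pi*0.0286) = 654700
fc = 654700 * 0.00060463 = 395.85 Hz


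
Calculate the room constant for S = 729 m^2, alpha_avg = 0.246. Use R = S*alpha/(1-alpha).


R = 729 * 0.246 / (1 - 0.246) = 237.84 m^2


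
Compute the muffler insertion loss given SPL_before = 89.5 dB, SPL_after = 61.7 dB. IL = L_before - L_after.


Insertion loss = SPL without muffler - SPL with muffler
IL = 89.5 - 61.7 = 27.8 dB


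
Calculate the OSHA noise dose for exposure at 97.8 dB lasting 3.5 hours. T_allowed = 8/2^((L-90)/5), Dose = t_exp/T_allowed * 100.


T_allowed = 8 / 2^((97.8 - 90)/5) = 2.71321 hr
Dose = 3.5 / 2.71321 * 100 = 129 %


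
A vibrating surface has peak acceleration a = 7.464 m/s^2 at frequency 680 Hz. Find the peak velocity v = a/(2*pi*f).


omega = 2*pi*f = 2*pi*680 = 4272.57 rad/s
v = a / omega = 7.464 / 4272.57 = 0.001747 m/s


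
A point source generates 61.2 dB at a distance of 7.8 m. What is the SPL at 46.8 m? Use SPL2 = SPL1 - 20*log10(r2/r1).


r2/r1 = 46.8/7.8 = 6
Correction = 20*log10(6) = 15.563 dB
SPL2 = 61.2 - 15.563 = 45.637 dB


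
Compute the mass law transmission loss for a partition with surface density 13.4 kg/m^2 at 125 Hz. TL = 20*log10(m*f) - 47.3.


m * f = 13.4 * 125 = 1675
20*log10(1675) = 64.4803 dB
TL = 64.4803 - 47.3 = 17.18 dB


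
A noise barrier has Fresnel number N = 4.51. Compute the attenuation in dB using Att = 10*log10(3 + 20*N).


3 + 20*N = 3 + 20*4.51 = 93.2
Att = 10*log10(93.2) = 19.694 dB


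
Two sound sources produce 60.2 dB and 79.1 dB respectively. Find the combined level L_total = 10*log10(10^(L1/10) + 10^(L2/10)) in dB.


10^(60.2/10) = 1.04713e+06
10^(79.1/10) = 8.12831e+07
Sum = 1.04713e+06 + 8.12831e+07 = 8.23302e+07
L_total = 10*log10(8.23302e+07) = 79.156 dB


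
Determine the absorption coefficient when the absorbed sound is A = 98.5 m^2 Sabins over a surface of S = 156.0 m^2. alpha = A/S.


Absorption coefficient = absorbed power / incident power
alpha = A / S = 98.5 / 156.0 = 0.63141


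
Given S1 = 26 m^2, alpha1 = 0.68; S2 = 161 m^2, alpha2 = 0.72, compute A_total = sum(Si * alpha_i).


26 * 0.68 = 17.68
161 * 0.72 = 115.92
A_total = 17.68 + 115.92 = 133.6 m^2


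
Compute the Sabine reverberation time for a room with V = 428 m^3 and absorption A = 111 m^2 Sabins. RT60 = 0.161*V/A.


RT60 = 0.161 * 428 / 111 = 0.62079 s


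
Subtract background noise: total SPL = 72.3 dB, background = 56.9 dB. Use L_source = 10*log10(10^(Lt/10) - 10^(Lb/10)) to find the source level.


10^(72.3/10) = 1.69824e+07
10^(56.9/10) = 489779
Difference = 1.69824e+07 - 489779 = 1.64926e+07
L_source = 10*log10(1.64926e+07) = 72.173 dB


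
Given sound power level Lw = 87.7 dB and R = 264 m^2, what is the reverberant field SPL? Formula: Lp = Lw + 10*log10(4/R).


4/R = 4/264 = 0.0151515
Lp = 87.7 + 10*log10(0.0151515) = 69.505 dB


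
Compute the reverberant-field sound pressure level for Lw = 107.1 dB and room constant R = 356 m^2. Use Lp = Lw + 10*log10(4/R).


4/R = 4/356 = 0.011236
Lp = 107.1 + 10*log10(0.011236) = 87.606 dB


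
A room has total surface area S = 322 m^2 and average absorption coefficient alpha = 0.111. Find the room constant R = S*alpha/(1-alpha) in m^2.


R = 322 * 0.111 / (1 - 0.111) = 40.205 m^2


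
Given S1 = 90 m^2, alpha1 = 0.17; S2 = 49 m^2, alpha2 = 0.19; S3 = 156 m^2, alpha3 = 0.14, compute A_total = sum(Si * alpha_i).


90 * 0.17 = 15.3
49 * 0.19 = 9.31
156 * 0.14 = 21.84
A_total = 15.3 + 9.31 + 21.84 = 46.45 m^2


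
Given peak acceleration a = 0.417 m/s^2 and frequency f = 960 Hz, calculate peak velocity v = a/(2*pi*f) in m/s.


omega = 2*pi*f = 2*pi*960 = 6031.86 rad/s
v = a / omega = 0.417 / 6031.86 = 6.9133e-05 m/s


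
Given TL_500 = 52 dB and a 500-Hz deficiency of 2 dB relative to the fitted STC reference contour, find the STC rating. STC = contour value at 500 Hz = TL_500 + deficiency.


By ASTM E413, STC = value of the fitted reference contour at 500 Hz.
Contour value at 500 Hz = TL_500 + deficiency = 52 + 2 = 54
STC = 54


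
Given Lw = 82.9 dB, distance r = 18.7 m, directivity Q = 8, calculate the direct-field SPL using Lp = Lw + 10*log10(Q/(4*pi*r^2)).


4*pi*r^2 = 4*pi*18.7^2 = 4394.33 m^2
Q / (4*pi*r^2) = 8 / 4394.33 = 0.00182053
Lp = 82.9 + 10*log10(0.00182053) = 55.502 dB


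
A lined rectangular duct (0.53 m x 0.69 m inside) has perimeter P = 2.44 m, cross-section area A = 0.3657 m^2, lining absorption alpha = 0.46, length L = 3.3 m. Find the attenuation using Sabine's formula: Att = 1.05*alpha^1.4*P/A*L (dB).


alpha^1.4 = 0.46^1.4 = 0.337179
Attenuation rate = 1.05 * alpha^1.4 * P / A
= 1.05 * 0.337179 * 2.44 / 0.3657 = 2.36219 dB/m
Total Att = 2.36219 * 3.3 = 7.7952 dB


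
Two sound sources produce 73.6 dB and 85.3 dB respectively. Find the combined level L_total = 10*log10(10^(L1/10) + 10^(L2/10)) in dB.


10^(73.6/10) = 2.29087e+07
10^(85.3/10) = 3.38844e+08
Sum = 2.29087e+07 + 3.38844e+08 = 3.61753e+08
L_total = 10*log10(3.61753e+08) = 85.584 dB


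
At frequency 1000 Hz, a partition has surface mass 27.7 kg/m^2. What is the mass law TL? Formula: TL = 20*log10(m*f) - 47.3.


m * f = 27.7 * 1000 = 27700
20*log10(27700) = 88.8496 dB
TL = 88.8496 - 47.3 = 41.55 dB


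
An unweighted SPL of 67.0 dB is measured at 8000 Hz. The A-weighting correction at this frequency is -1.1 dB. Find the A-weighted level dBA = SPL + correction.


A-weighting table: 8000 Hz -> -1.1 dB correction
SPL_A = SPL + correction = 67.0 + (-1.1) = 65.9 dBA


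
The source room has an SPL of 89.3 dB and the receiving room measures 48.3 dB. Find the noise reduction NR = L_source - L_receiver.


NR = L_source - L_receiver (difference between source and receiving room levels)
NR = 89.3 - 48.3 = 41 dB


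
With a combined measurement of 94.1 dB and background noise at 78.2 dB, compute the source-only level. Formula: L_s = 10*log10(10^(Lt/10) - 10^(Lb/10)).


10^(94.1/10) = 2.5704e+09
10^(78.2/10) = 6.60693e+07
Difference = 2.5704e+09 - 6.60693e+07 = 2.50433e+09
L_source = 10*log10(2.50433e+09) = 93.987 dB


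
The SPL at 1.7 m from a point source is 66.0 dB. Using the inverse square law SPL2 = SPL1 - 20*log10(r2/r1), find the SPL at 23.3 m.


r2/r1 = 23.3/1.7 = 13.7059
Correction = 20*log10(13.7059) = 22.7382 dB
SPL2 = 66.0 - 22.7382 = 43.262 dB


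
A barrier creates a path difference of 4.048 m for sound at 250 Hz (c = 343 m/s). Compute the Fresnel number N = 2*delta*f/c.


N = 2*delta*f/c = 2*delta/lambda, where lambda = c/f
lambda = 343 / 250 = 1.372 m
N = 2 * 4.048 / 1.372 = 5.9009


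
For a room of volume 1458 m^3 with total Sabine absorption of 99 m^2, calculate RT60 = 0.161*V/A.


RT60 = 0.161 * 1458 / 99 = 2.3711 s


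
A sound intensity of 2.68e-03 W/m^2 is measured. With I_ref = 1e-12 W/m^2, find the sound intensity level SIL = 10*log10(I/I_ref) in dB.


I / I_ref = 2.68e-03 / 1e-12 = 2.68e+09
SIL = 10 * log10(2.68e+09) = 94.281 dB


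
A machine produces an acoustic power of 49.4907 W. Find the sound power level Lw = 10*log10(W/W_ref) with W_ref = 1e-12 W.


W / W_ref = 49.4907 / 1e-12 = 4.94907e+13
Lw = 10 * log10(4.94907e+13) = 136.95 dB


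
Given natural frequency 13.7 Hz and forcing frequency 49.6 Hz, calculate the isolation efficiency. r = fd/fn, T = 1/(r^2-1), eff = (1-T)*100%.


r = 49.6 / 13.7 = 3.62044
r^2 - 1 = 3.62044^2 - 1 = 12.1076
T = 1/12.1076 = 0.0825928
Efficiency = (1 - 0.0825928)*100 = 91.741 %


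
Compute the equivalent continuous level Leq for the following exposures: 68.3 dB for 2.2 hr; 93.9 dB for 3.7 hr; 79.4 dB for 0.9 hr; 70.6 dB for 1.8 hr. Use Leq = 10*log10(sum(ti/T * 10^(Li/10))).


T_total = 2.2 + 3.7 + 0.9 + 1.8 = 8.6 hr
(2.2/8.6) * 10^(68.3/10) = 1.72951e+06
(3.7/8.6) * 10^(93.9/10) = 1.0561e+09
(0.9/8.6) * 10^(79.4/10) = 9.11474e+06
(1.8/8.6) * 10^(70.6/10) = 2.40311e+06
Sum = 1.72951e+06 + 1.0561e+09 + 9.11474e+06 + 2.40311e+06 = 1.06935e+09
Leq = 10*log10(1.06935e+09) = 90.291 dB


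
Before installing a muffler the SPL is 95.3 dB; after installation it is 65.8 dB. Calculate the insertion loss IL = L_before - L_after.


Insertion loss = SPL without muffler - SPL with muffler
IL = 95.3 - 65.8 = 29.5 dB


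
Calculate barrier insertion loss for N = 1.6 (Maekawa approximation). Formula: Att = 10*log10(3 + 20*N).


3 + 20*N = 3 + 20*1.6 = 35
Att = 10*log10(35) = 15.441 dB


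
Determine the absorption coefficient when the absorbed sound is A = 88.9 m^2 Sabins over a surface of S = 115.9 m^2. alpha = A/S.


Absorption coefficient = absorbed power / incident power
alpha = A / S = 88.9 / 115.9 = 0.76704


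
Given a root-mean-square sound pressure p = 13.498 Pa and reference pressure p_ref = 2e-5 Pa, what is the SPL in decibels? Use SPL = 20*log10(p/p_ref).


p / p_ref = 13.498 / 2e-5 = 674900
SPL = 20 * log10(674900) = 116.58 dB


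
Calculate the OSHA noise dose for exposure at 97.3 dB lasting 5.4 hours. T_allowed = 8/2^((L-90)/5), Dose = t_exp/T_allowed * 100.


T_allowed = 8 / 2^((97.3 - 90)/5) = 2.90795 hr
Dose = 5.4 / 2.90795 * 100 = 185.7 %


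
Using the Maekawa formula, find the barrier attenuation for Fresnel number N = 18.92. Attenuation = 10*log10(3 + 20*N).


3 + 20*N = 3 + 20*18.92 = 381.4
Att = 10*log10(381.4) = 25.814 dB


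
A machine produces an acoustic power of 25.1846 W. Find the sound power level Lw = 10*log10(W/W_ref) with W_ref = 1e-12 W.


W / W_ref = 25.1846 / 1e-12 = 2.51846e+13
Lw = 10 * log10(2.51846e+13) = 134.01 dB


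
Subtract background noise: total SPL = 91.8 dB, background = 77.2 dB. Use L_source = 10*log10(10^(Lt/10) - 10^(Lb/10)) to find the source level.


10^(91.8/10) = 1.51356e+09
10^(77.2/10) = 5.24807e+07
Difference = 1.51356e+09 - 5.24807e+07 = 1.46108e+09
L_source = 10*log10(1.46108e+09) = 91.647 dB


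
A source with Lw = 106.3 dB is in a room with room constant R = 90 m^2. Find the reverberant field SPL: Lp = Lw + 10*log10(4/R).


4/R = 4/90 = 0.0444444
Lp = 106.3 + 10*log10(0.0444444) = 92.778 dB


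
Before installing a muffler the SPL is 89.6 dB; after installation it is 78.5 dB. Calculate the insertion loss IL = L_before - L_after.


Insertion loss = SPL without muffler - SPL with muffler
IL = 89.6 - 78.5 = 11.1 dB


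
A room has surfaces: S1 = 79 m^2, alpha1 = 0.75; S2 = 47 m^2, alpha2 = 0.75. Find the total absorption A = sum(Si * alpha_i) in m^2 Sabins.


79 * 0.75 = 59.25
47 * 0.75 = 35.25
A_total = 59.25 + 35.25 = 94.5 m^2


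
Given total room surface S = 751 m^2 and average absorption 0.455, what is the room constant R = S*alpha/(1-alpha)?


R = 751 * 0.455 / (1 - 0.455) = 626.98 m^2


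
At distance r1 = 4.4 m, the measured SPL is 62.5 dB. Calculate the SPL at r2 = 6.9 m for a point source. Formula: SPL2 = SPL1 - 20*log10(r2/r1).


r2/r1 = 6.9/4.4 = 1.56818
Correction = 20*log10(1.56818) = 3.90792 dB
SPL2 = 62.5 - 3.90792 = 58.592 dB


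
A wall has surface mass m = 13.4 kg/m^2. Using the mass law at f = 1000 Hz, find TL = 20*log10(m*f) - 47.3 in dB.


m * f = 13.4 * 1000 = 13400
20*log10(13400) = 82.5421 dB
TL = 82.5421 - 47.3 = 35.242 dB


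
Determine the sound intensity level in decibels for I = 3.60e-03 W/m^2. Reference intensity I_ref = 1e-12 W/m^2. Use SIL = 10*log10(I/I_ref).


I / I_ref = 3.60e-03 / 1e-12 = 3.6e+09
SIL = 10 * log10(3.6e+09) = 95.563 dB


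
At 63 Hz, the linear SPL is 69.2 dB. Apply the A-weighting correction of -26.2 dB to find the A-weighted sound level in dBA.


A-weighting table: 63 Hz -> -26.2 dB correction
SPL_A = SPL + correction = 69.2 + (-26.2) = 43 dBA


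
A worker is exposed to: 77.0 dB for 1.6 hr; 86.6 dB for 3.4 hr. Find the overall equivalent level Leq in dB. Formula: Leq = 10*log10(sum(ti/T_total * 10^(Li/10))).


T_total = 1.6 + 3.4 = 5.0 hr
(1.6/5.0) * 10^(77.0/10) = 1.6038e+07
(3.4/5.0) * 10^(86.6/10) = 3.1082e+08
Sum = 1.6038e+07 + 3.1082e+08 = 3.26858e+08
Leq = 10*log10(3.26858e+08) = 85.144 dB


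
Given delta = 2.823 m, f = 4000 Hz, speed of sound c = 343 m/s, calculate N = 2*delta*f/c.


N = 2*delta*f/c = 2*delta/lambda, where lambda = c/f
lambda = 343 / 4000 = 0.08575 m
N = 2 * 2.823 / 0.08575 = 65.843


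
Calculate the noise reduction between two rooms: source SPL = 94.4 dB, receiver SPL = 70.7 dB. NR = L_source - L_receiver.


NR = L_source - L_receiver (difference between source and receiving room levels)
NR = 94.4 - 70.7 = 23.7 dB


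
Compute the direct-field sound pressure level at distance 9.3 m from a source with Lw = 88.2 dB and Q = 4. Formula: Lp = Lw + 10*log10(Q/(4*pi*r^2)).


4*pi*r^2 = 4*pi*9.3^2 = 1086.87 m^2
Q / (4*pi*r^2) = 4 / 1086.87 = 0.00368029
Lp = 88.2 + 10*log10(0.00368029) = 63.859 dB


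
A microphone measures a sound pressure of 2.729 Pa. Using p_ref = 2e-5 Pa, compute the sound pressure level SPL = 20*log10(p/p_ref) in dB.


p / p_ref = 2.729 / 2e-5 = 136450
SPL = 20 * log10(136450) = 102.7 dB


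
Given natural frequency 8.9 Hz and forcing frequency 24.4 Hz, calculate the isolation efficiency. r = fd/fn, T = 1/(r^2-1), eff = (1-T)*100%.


r = 24.4 / 8.9 = 2.74157
r^2 - 1 = 2.74157^2 - 1 = 6.51621
T = 1/6.51621 = 0.153463
Efficiency = (1 - 0.153463)*100 = 84.654 %


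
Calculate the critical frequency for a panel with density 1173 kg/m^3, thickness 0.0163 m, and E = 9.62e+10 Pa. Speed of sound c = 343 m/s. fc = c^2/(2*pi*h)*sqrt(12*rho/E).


12*rho/E = 12*1173/9.62e+10 = 1.4632e-07
sqrt(12*rho/E) = sqrt(1.4632e-07) = 0.000382518
c^2/(2*pi*h) = 343^2/(2*pi*0.0163) = 1.14874e+06
fc = 1.14874e+06 * 0.000382518 = 439.41 Hz


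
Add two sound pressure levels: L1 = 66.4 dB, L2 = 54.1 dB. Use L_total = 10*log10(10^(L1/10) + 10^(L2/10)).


10^(66.4/10) = 4.36516e+06
10^(54.1/10) = 257040
Sum = 4.36516e+06 + 257040 = 4.6222e+06
L_total = 10*log10(4.6222e+06) = 66.648 dB


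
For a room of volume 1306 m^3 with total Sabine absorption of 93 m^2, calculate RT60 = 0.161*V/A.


RT60 = 0.161 * 1306 / 93 = 2.2609 s


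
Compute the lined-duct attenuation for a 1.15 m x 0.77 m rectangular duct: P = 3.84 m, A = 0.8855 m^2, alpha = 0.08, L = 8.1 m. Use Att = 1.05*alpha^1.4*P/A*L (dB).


alpha^1.4 = 0.08^1.4 = 0.029129
Attenuation rate = 1.05 * alpha^1.4 * P / A
= 1.05 * 0.029129 * 3.84 / 0.8855 = 0.132635 dB/m
Total Att = 0.132635 * 8.1 = 1.0743 dB


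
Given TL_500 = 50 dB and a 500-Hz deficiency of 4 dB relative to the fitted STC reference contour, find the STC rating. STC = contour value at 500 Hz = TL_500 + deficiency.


By ASTM E413, STC = value of the fitted reference contour at 500 Hz.
Contour value at 500 Hz = TL_500 + deficiency = 50 + 4 = 54
STC = 54


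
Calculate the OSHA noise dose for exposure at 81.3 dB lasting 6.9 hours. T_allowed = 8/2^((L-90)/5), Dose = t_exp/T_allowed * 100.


T_allowed = 8 / 2^((81.3 - 90)/5) = 26.7228 hr
Dose = 6.9 / 26.7228 * 100 = 25.821 %


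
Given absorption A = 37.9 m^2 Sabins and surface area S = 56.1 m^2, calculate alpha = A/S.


Absorption coefficient = absorbed power / incident power
alpha = A / S = 37.9 / 56.1 = 0.67558


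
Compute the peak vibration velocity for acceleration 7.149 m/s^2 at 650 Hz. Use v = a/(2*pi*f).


omega = 2*pi*f = 2*pi*650 = 4084.07 rad/s
v = a / omega = 7.149 / 4084.07 = 0.0017505 m/s


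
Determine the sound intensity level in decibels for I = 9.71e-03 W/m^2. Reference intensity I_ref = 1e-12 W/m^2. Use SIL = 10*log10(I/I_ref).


I / I_ref = 9.71e-03 / 1e-12 = 9.71e+09
SIL = 10 * log10(9.71e+09) = 99.872 dB


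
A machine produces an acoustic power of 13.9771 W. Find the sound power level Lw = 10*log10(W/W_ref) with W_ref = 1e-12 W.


W / W_ref = 13.9771 / 1e-12 = 1.39771e+13
Lw = 10 * log10(1.39771e+13) = 131.45 dB


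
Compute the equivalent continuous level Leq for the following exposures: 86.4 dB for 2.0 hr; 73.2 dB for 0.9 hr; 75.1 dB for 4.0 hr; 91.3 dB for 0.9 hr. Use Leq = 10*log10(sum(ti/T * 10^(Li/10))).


T_total = 2.0 + 0.9 + 4.0 + 0.9 = 7.8 hr
(2.0/7.8) * 10^(86.4/10) = 1.11927e+08
(0.9/7.8) * 10^(73.2/10) = 2.41073e+06
(4.0/7.8) * 10^(75.1/10) = 1.65945e+07
(0.9/7.8) * 10^(91.3/10) = 1.5565e+08
Sum = 1.11927e+08 + 2.41073e+06 + 1.65945e+07 + 1.5565e+08 = 2.86582e+08
Leq = 10*log10(2.86582e+08) = 84.572 dB


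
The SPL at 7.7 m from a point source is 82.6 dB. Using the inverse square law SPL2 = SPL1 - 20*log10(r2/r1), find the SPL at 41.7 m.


r2/r1 = 41.7/7.7 = 5.41558
Correction = 20*log10(5.41558) = 14.6729 dB
SPL2 = 82.6 - 14.6729 = 67.927 dB


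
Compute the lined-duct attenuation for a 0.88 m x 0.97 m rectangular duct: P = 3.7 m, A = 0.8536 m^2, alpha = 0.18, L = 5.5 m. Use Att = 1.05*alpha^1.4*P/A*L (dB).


alpha^1.4 = 0.18^1.4 = 0.0906529
Attenuation rate = 1.05 * alpha^1.4 * P / A
= 1.05 * 0.0906529 * 3.7 / 0.8536 = 0.41259 dB/m
Total Att = 0.41259 * 5.5 = 2.2692 dB


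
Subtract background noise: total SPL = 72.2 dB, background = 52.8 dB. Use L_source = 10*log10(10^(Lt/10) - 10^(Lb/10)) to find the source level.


10^(72.2/10) = 1.65959e+07
10^(52.8/10) = 190546
Difference = 1.65959e+07 - 190546 = 1.64054e+07
L_source = 10*log10(1.64054e+07) = 72.15 dB


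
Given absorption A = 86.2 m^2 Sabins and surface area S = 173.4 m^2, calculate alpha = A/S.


Absorption coefficient = absorbed power / incident power
alpha = A / S = 86.2 / 173.4 = 0.49712
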